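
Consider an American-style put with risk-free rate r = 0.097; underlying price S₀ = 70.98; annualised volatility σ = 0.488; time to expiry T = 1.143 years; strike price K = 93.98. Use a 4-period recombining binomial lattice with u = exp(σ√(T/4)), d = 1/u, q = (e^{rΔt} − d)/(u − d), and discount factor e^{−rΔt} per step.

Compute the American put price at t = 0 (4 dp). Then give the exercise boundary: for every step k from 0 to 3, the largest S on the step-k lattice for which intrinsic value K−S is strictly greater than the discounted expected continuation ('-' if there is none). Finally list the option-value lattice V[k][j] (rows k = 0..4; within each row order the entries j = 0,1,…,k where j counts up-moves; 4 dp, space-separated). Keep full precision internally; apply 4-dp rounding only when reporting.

price = 26.7477
boundary = - 54.6820 42.1263 54.6820
tree:
26.7477
39.2980 15.1413
51.8537 24.9916 5.6949
61.5265 39.2980 11.4448 0.0000
68.9783 51.8537 23.0000 0.0000 0.0000

Δt=0.28575, u=1.29805, d=0.77039, q=0.48842, disc=e^(-rΔt)=0.97266
k=4 terminal: V=max(K-S,0) → 68.9783 51.8537 23.0000 0.0000 0.0000
k=3: j=0 S=32.4535 intr=61.5265 cont=58.9574 V=61.5265[EX]; j=1 S=54.6820 intr=39.2980 cont=36.7288 V=39.2980[EX]; j=2 S=92.1356 intr=1.8444 cont=11.4448 V=11.4448[hold]; j=3 S=155.2424 intr=0.0000 cont=0.0000 V=0.0000[hold]  S*(3)=54.6820
k=2: j=0 S=42.1263 intr=51.8537 cont=49.2846 V=51.8537[EX]; j=1 S=70.9800 intr=23.0000 cont=24.9916 V=24.9916[hold]; j=2 S=119.5966 intr=0.0000 cont=5.6949 V=5.6949[hold]  S*(2)=42.1263
k=1: j=0 S=54.6820 intr=39.2980 cont=37.6750 V=39.2980[EX]; j=1 S=92.1356 intr=1.8444 cont=15.1413 V=15.1413[hold]  S*(1)=54.6820
k=0: j=0 S=70.9800 intr=23.0000 cont=26.7477 V=26.7477[hold]  S*(0)=-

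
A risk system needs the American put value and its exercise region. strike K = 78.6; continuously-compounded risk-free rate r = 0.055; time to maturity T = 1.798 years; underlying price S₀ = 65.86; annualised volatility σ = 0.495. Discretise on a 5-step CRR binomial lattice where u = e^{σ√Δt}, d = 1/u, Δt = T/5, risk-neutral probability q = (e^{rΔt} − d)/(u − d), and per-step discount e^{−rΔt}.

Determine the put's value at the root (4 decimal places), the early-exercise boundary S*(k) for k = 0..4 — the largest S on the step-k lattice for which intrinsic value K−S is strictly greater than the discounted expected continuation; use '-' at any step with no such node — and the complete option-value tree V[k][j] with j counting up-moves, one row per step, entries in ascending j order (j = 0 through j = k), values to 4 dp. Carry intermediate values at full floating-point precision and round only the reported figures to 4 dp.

params: Δt=0.35960 u=1.34559 d=0.74317 q=0.45949 e^(-rΔt)=0.98042
t_5 payoffs: 63.6702 51.5679 29.6550 0.0000 0.0000 0.0000
t_4: node(4,0) S=20.0894 payoff=58.5106 vs cont=56.9713 → 58.5106 [stop]  node(4,1) S=36.3743 payoff=42.2257 vs cont=40.6865 → 42.2257 [stop]  node(4,2) S=65.8600 payoff=12.7400 vs cont=15.7150 → 15.7150 [wait]  node(4,3) S=119.2475 payoff=0.0000 vs cont=0.0000 → 0.0000 [wait]  node(4,4) S=215.9120 payoff=0.0000 vs cont=0.0000 → 0.0000 [wait]  ⇒ S*(4)=36.3743
t_3: node(3,0) S=27.0321 payoff=51.5679 vs cont=50.0286 → 51.5679 [stop]  node(3,1) S=48.9450 payoff=29.6550 vs cont=29.4560 → 29.6550 [stop]  node(3,2) S=88.6208 payoff=0.0000 vs cont=8.3278 → 8.3278 [wait]  node(3,3) S=160.4586 payoff=0.0000 vs cont=0.0000 → 0.0000 [wait]  ⇒ S*(3)=48.9450
t_2: node(2,0) S=36.3743 payoff=42.2257 vs cont=40.6865 → 42.2257 [stop]  node(2,1) S=65.8600 payoff=12.7400 vs cont=19.4666 → 19.4666 [wait]  node(2,2) S=119.2475 payoff=0.0000 vs cont=4.4131 → 4.4131 [wait]  ⇒ S*(2)=36.3743
t_1: node(1,0) S=48.9450 payoff=29.6550 vs cont=31.1460 → 31.1460 [wait]  node(1,1) S=88.6208 payoff=0.0000 vs cont=12.3039 → 12.3039 [wait]  ⇒ S*(1)=-
t_0: node(0,0) S=65.8600 payoff=12.7400 vs cont=22.0479 → 22.0479 [wait]  ⇒ S*(0)=-

price = 22.0479
boundary = - - 36.3743 48.9450 36.3743
tree:
22.0479
31.1460 12.3039
42.2257 19.4666 4.4131
51.5679 29.6550 8.3278 0.0000
58.5106 42.2257 15.7150 0.0000 0.0000
63.6702 51.5679 29.6550 0.0000 0.0000 0.0000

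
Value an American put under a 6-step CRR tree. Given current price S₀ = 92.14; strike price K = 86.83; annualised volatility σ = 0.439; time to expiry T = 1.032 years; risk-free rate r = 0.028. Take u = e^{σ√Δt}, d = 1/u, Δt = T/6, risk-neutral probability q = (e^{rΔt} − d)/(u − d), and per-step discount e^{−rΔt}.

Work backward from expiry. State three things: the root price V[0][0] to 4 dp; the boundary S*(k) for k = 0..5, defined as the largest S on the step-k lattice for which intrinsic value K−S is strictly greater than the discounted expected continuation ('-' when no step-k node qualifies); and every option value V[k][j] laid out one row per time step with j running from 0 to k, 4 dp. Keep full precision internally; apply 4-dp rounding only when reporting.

price = 12.1527
boundary = - - - 53.3627 44.4803 53.3627
tree:
12.1527
17.6914 5.9767
24.8706 9.7063 1.7952
33.4673 15.3468 3.3893 0.0000
42.3497 23.3506 6.3992 0.0000 0.0000
49.7536 33.4673 12.0819 0.0000 0.0000 0.0000
55.9251 42.3497 22.8112 0.0000 0.0000 0.0000 0.0000

Δt=0.17200, u=1.19969, d=0.83355, q=0.46779, disc=e^(-rΔt)=0.99520
k=6 terminal: V=max(K-S,0) → 55.9251 42.3497 22.8112 0.0000 0.0000 0.0000 0.0000
k=5: j=0 S=37.0764 intr=49.7536 cont=49.3365 V=49.7536[EX]; j=1 S=53.3627 intr=33.4673 cont=33.0502 V=33.4673[EX]; j=2 S=76.8030 intr=10.0270 cont=12.0819 V=12.0819[hold]; j=3 S=110.5397 intr=0.0000 cont=0.0000 V=0.0000[hold]; j=4 S=159.0959 intr=0.0000 cont=0.0000 V=0.0000[hold]; j=5 S=228.9810 intr=0.0000 cont=0.0000 V=0.0000[hold]  S*(5)=53.3627
k=4: j=0 S=44.4803 intr=42.3497 cont=41.9326 V=42.3497[EX]; j=1 S=64.0188 intr=22.8112 cont=23.3506 V=23.3506[hold]; j=2 S=92.1400 intr=0.0000 cont=6.3992 V=6.3992[hold]; j=3 S=132.6138 intr=0.0000 cont=0.0000 V=0.0000[hold]; j=4 S=190.8663 intr=0.0000 cont=0.0000 V=0.0000[hold]  S*(4)=44.4803
k=3: j=0 S=53.3627 intr=33.4673 cont=33.3013 V=33.4673[EX]; j=1 S=76.8030 intr=10.0270 cont=15.3468 V=15.3468[hold]; j=2 S=110.5397 intr=0.0000 cont=3.3893 V=3.3893[hold]; j=3 S=159.0959 intr=0.0000 cont=0.0000 V=0.0000[hold]  S*(3)=53.3627
k=2: j=0 S=64.0188 intr=22.8112 cont=24.8706 V=24.8706[hold]; j=1 S=92.1400 intr=0.0000 cont=9.7063 V=9.7063[hold]; j=2 S=132.6138 intr=0.0000 cont=1.7952 V=1.7952[hold]  S*(2)=-
k=1: j=0 S=76.8030 intr=10.0270 cont=17.6914 V=17.6914[hold]; j=1 S=110.5397 intr=0.0000 cont=5.9767 V=5.9767[hold]  S*(1)=-
k=0: j=0 S=92.1400 intr=0.0000 cont=12.1527 V=12.1527[hold]  S*(0)=-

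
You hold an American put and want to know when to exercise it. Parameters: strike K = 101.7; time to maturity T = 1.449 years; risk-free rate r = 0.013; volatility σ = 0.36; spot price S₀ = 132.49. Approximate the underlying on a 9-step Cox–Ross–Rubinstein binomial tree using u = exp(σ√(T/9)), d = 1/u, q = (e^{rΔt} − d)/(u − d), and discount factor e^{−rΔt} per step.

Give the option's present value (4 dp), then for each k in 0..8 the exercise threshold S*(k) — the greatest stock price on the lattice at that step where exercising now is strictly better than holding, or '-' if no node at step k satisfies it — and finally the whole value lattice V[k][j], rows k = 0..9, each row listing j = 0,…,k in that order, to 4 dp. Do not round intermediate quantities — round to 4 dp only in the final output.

price = 7.9994
boundary = - - - - - - 55.6906 64.3451 74.3445
tree:
7.9994
11.5428 4.0580
16.2550 6.3055 1.5536
22.2520 9.5965 2.6400 0.3413
29.4780 14.2410 4.4264 0.6467 0.0000
37.6071 20.4854 7.2960 1.2255 0.0000 0.0000
46.0094 28.3441 11.7564 2.3223 0.0000 0.0000 0.0000
53.4999 37.3549 18.3569 4.4007 0.0000 0.0000 0.0000 0.0000
59.9828 46.0094 27.3555 8.3390 0.0000 0.0000 0.0000 0.0000 0.0000
65.5938 53.4999 37.3549 15.8021 0.0000 0.0000 0.0000 0.0000 0.0000 0.0000

Δt=0.16100, u=1.15540, d=0.86550, q=0.47118, disc=e^(-rΔt)=0.99791
k=9 terminal: V=max(K-S,0) → 65.5938 53.4999 37.3549 15.8021 0.0000 0.0000 0.0000 0.0000 0.0000 0.0000
k=8: j=0 S=41.7172 intr=59.9828 cont=59.7702 V=59.9828[EX]; j=1 S=55.6906 intr=46.0094 cont=45.7968 V=46.0094[EX]; j=2 S=74.3445 intr=27.3555 cont=27.1428 V=27.3555[EX]; j=3 S=99.2467 intr=2.4533 cont=8.3390 V=8.3390[hold]; j=4 S=132.4900 intr=0.0000 cont=0.0000 V=0.0000[hold]; j=5 S=176.8684 intr=0.0000 cont=0.0000 V=0.0000[hold]; j=6 S=236.1116 intr=0.0000 cont=0.0000 V=0.0000[hold]; j=7 S=315.1986 intr=0.0000 cont=0.0000 V=0.0000[hold]; j=8 S=420.7764 intr=0.0000 cont=0.0000 V=0.0000[hold]  S*(8)=74.3445
k=7: j=0 S=48.2001 intr=53.4999 cont=53.2872 V=53.4999[EX]; j=1 S=64.3451 intr=37.3549 cont=37.1423 V=37.3549[EX]; j=2 S=85.8979 intr=15.8021 cont=18.3569 V=18.3569[hold]; j=3 S=114.6699 intr=0.0000 cont=4.4007 V=4.4007[hold]; j=4 S=153.0794 intr=0.0000 cont=0.0000 V=0.0000[hold]; j=5 S=204.3543 intr=0.0000 cont=0.0000 V=0.0000[hold]; j=6 S=272.8040 intr=0.0000 cont=0.0000 V=0.0000[hold]; j=7 S=364.1815 intr=0.0000 cont=0.0000 V=0.0000[hold]  S*(7)=64.3451
k=6: j=0 S=55.6906 intr=46.0094 cont=45.7968 V=46.0094[EX]; j=1 S=74.3445 intr=27.3555 cont=28.3441 V=28.3441[hold]; j=2 S=99.2467 intr=2.4533 cont=11.7564 V=11.7564[hold]; j=3 S=132.4900 intr=0.0000 cont=2.3223 V=2.3223[hold]; j=4 S=176.8684 intr=0.0000 cont=0.0000 V=0.0000[hold]; j=5 S=236.1116 intr=0.0000 cont=0.0000 V=0.0000[hold]; j=6 S=315.1986 intr=0.0000 cont=0.0000 V=0.0000[hold]  S*(6)=55.6906
k=5: j=0 S=64.3451 intr=37.3549 cont=37.6071 V=37.6071[hold]; j=1 S=85.8979 intr=15.8021 cont=20.4854 V=20.4854[hold]; j=2 S=114.6699 intr=0.0000 cont=7.2960 V=7.2960[hold]; j=3 S=153.0794 intr=0.0000 cont=1.2255 V=1.2255[hold]; j=4 S=204.3543 intr=0.0000 cont=0.0000 V=0.0000[hold]; j=5 S=272.8040 intr=0.0000 cont=0.0000 V=0.0000[hold]  S*(5)=-
k=4: j=0 S=74.3445 intr=27.3555 cont=29.4780 V=29.4780[hold]; j=1 S=99.2467 intr=2.4533 cont=14.2410 V=14.2410[hold]; j=2 S=132.4900 intr=0.0000 cont=4.4264 V=4.4264[hold]; j=3 S=176.8684 intr=0.0000 cont=0.6467 V=0.6467[hold]; j=4 S=236.1116 intr=0.0000 cont=0.0000 V=0.0000[hold]  S*(4)=-
k=3: j=0 S=85.8979 intr=15.8021 cont=22.2520 V=22.2520[hold]; j=1 S=114.6699 intr=0.0000 cont=9.5965 V=9.5965[hold]; j=2 S=153.0794 intr=0.0000 cont=2.6400 V=2.6400[hold]; j=3 S=204.3543 intr=0.0000 cont=0.3413 V=0.3413[hold]  S*(3)=-
k=2: j=0 S=99.2467 intr=2.4533 cont=16.2550 V=16.2550[hold]; j=1 S=132.4900 intr=0.0000 cont=6.3055 V=6.3055[hold]; j=2 S=176.8684 intr=0.0000 cont=1.5536 V=1.5536[hold]  S*(2)=-
k=1: j=0 S=114.6699 intr=0.0000 cont=11.5428 V=11.5428[hold]; j=1 S=153.0794 intr=0.0000 cont=4.0580 V=4.0580[hold]  S*(1)=-
k=0: j=0 S=132.4900 intr=0.0000 cont=7.9994 V=7.9994[hold]  S*(0)=-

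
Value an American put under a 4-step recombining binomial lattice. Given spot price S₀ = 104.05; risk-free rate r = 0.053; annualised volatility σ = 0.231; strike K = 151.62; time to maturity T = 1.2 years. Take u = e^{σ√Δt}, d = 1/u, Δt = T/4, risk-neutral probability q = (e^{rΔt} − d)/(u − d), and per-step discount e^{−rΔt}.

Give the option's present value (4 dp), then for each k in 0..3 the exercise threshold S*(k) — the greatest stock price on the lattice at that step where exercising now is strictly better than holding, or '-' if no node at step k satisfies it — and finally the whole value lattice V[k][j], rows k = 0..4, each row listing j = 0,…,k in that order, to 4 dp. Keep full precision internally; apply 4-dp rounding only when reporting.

Δt=0.30000, u=1.13488, d=0.88115, q=0.53158, disc=e^(-rΔt)=0.98423
k=4 terminal: V=max(K-S,0) → 88.8940 70.8324 47.5700 17.6093 0.0000
k=3: j=0 S=71.1863 intr=80.4337 cont=78.0420 V=80.4337[EX]; j=1 S=91.6840 intr=59.9360 cont=57.5443 V=59.9360[EX]; j=2 S=118.0839 intr=33.5361 cont=31.1444 V=33.5361[EX]; j=3 S=152.0856 intr=0.0000 cont=8.1185 V=8.1185[hold]  S*(3)=118.0839
k=2: j=0 S=80.7876 intr=70.8324 cont=68.4407 V=70.8324[EX]; j=1 S=104.0500 intr=47.5700 cont=45.1783 V=47.5700[EX]; j=2 S=134.0107 intr=17.6093 cont=19.7088 V=19.7088[hold]  S*(2)=104.0500
k=1: j=0 S=91.6840 intr=59.9360 cont=57.5443 V=59.9360[EX]; j=1 S=118.0839 intr=33.5361 cont=32.2428 V=33.5361[EX]  S*(1)=118.0839
k=0: j=0 S=104.0500 intr=47.5700 cont=45.1783 V=47.5700[EX]  S*(0)=104.0500

price = 47.5700
boundary = 104.0500 118.0839 104.0500 118.0839
tree:
47.5700
59.9360 33.5361
70.8324 47.5700 19.7088
80.4337 59.9360 33.5361 8.1185
88.8940 70.8324 47.5700 17.6093 0.0000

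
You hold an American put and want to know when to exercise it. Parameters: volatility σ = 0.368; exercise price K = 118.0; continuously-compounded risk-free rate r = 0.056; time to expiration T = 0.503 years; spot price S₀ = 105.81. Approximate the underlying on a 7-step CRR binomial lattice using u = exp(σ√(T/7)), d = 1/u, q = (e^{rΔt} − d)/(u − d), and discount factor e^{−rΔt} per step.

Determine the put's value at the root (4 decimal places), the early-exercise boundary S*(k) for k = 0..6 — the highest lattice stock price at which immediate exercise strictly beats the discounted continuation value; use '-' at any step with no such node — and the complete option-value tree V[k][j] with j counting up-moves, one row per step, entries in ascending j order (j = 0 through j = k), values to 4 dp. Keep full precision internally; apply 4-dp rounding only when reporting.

price = 16.9662
boundary = - - 86.8647 78.7048 86.8647 95.8705 105.8100
tree:
16.9662
23.4193 10.5408
31.1353 15.7618 5.3164
39.2952 22.6905 8.8427 1.7730
46.6885 31.1353 14.2860 3.3784 0.1545
53.3873 39.2952 22.1295 6.4245 0.3077 0.0000
59.4568 46.6885 31.1353 12.1900 0.6127 0.0000 0.0000
64.9562 53.3873 39.2952 22.1295 1.2200 0.0000 0.0000 0.0000

params: Δt=0.07186 u=1.10368 d=0.90606 q=0.49576 e^(-rΔt)=0.99598
t_7 payoffs: 64.9562 53.3873 39.2952 22.1295 1.2200 0.0000 0.0000 0.0000
t_6: node(6,0) S=58.5432 payoff=59.4568 vs cont=58.9829 → 59.4568 [stop]  node(6,1) S=71.3115 payoff=46.6885 vs cont=46.2146 → 46.6885 [stop]  node(6,2) S=86.8647 payoff=31.1353 vs cont=30.6614 → 31.1353 [stop]  node(6,3) S=105.8100 payoff=12.1900 vs cont=11.7161 → 12.1900 [stop]  node(6,4) S=128.8873 payoff=0.0000 vs cont=0.6127 → 0.6127 [wait]  node(6,5) S=156.9978 payoff=0.0000 vs cont=0.0000 → 0.0000 [wait]  node(6,6) S=191.2393 payoff=0.0000 vs cont=0.0000 → 0.0000 [wait]  ⇒ S*(6)=105.8100
t_5: node(5,0) S=64.6127 payoff=53.3873 vs cont=52.9134 → 53.3873 [stop]  node(5,1) S=78.7048 payoff=39.2952 vs cont=38.8213 → 39.2952 [stop]  node(5,2) S=95.8705 payoff=22.1295 vs cont=21.6556 → 22.1295 [stop]  node(5,3) S=116.7800 payoff=1.2200 vs cont=6.4245 → 6.4245 [wait]  node(5,4) S=142.2499 payoff=0.0000 vs cont=0.3077 → 0.3077 [wait]  node(5,5) S=173.2748 payoff=0.0000 vs cont=0.0000 → 0.0000 [wait]  ⇒ S*(5)=95.8705
t_4: node(4,0) S=71.3115 payoff=46.6885 vs cont=46.2146 → 46.6885 [stop]  node(4,1) S=86.8647 payoff=31.1353 vs cont=30.6614 → 31.1353 [stop]  node(4,2) S=105.8100 payoff=12.1900 vs cont=14.2860 → 14.2860 [wait]  node(4,3) S=128.8873 payoff=0.0000 vs cont=3.3784 → 3.3784 [wait]  node(4,4) S=156.9978 payoff=0.0000 vs cont=0.1545 → 0.1545 [wait]  ⇒ S*(4)=86.8647
t_3: node(3,0) S=78.7048 payoff=39.2952 vs cont=38.8213 → 39.2952 [stop]  node(3,1) S=95.8705 payoff=22.1295 vs cont=22.6905 → 22.6905 [wait]  node(3,2) S=116.7800 payoff=1.2200 vs cont=8.8427 → 8.8427 [wait]  node(3,3) S=142.2499 payoff=0.0000 vs cont=1.7730 → 1.7730 [wait]  ⇒ S*(3)=78.7048
t_2: node(2,0) S=86.8647 payoff=31.1353 vs cont=30.9385 → 31.1353 [stop]  node(2,1) S=105.8100 payoff=12.1900 vs cont=15.7618 → 15.7618 [wait]  node(2,2) S=128.8873 payoff=0.0000 vs cont=5.3164 → 5.3164 [wait]  ⇒ S*(2)=86.8647
t_1: node(1,0) S=95.8705 payoff=22.1295 vs cont=23.4193 → 23.4193 [wait]  node(1,1) S=116.7800 payoff=1.2200 vs cont=10.5408 → 10.5408 [wait]  ⇒ S*(1)=-
t_0: node(0,0) S=105.8100 payoff=12.1900 vs cont=16.9662 → 16.9662 [wait]  ⇒ S*(0)=-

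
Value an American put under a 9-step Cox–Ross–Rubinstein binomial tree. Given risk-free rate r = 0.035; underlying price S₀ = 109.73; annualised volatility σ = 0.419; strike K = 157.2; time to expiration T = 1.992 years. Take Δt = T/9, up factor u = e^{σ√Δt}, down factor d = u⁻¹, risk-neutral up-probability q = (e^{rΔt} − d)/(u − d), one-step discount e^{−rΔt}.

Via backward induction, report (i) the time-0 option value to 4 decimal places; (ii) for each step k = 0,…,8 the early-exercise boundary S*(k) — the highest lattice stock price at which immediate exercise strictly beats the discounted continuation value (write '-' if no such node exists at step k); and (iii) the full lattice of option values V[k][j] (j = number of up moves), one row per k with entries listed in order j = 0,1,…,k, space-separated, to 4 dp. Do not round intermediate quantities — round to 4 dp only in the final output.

price = 55.2046
boundary = - - 73.9787 60.7431 73.9787 90.0982 73.9787 90.0982 109.7300
tree:
55.2046
68.6995 40.9286
83.2213 53.4907 27.4664
96.4569 67.8190 38.2483 15.7853
107.3245 83.2213 51.6046 23.8479 6.9718
116.2477 96.4569 67.1018 35.0155 11.6730 1.7958
123.5745 107.3245 83.2213 49.6002 19.1791 3.4178 0.0000
129.5905 116.2477 96.4569 67.1018 30.7219 6.5047 0.0000 0.0000
134.5301 123.5745 107.3245 83.2213 47.4700 12.3796 0.0000 0.0000 0.0000
138.5860 129.5905 116.2477 96.4569 67.1018 23.5605 0.0000 0.0000 0.0000 0.0000

Δt=0.22133  u=1.21789  d=0.82109  q=0.47048  discount=0.99228
step 9 (expiry): payoffs max(K−S,0) = 138.5860 129.5905 116.2477 96.4569 67.1018 23.5605 0.0000 0.0000 0.0000 0.0000
step 8: (k=8,j=0): S=22.6699, (K−S)⁺=134.5301, hold=133.3170 ⇒ V=134.5301 exercise | (k=8,j=1): S=33.6255, (K−S)⁺=123.5745, hold=122.3614 ⇒ V=123.5745 exercise | (k=8,j=2): S=49.8755, (K−S)⁺=107.3245, hold=106.1114 ⇒ V=107.3245 exercise | (k=8,j=3): S=73.9787, (K−S)⁺=83.2213, hold=82.0083 ⇒ V=83.2213 exercise | (k=8,j=4): S=109.7300, (K−S)⁺=47.4700, hold=46.2569 ⇒ V=47.4700 exercise | (k=8,j=5): S=162.7587, (K−S)⁺=0.0000, hold=12.3796 ⇒ V=12.3796 continue | (k=8,j=6): S=241.4144, (K−S)⁺=0.0000, hold=0.0000 ⇒ V=0.0000 continue | (k=8,j=7): S=358.0817, (K−S)⁺=0.0000, hold=0.0000 ⇒ V=0.0000 continue | (k=8,j=8): S=531.1303, (K−S)⁺=0.0000, hold=0.0000 ⇒ V=0.0000 continue  boundary S*=109.7300
step 7: (k=7,j=0): S=27.6095, (K−S)⁺=129.5905, hold=128.3774 ⇒ V=129.5905 exercise | (k=7,j=1): S=40.9523, (K−S)⁺=116.2477, hold=115.0346 ⇒ V=116.2477 exercise | (k=7,j=2): S=60.7431, (K−S)⁺=96.4569, hold=95.2438 ⇒ V=96.4569 exercise | (k=7,j=3): S=90.0982, (K−S)⁺=67.1018, hold=65.8888 ⇒ V=67.1018 exercise | (k=7,j=4): S=133.6395, (K−S)⁺=23.5605, hold=30.7219 ⇒ V=30.7219 continue | (k=7,j=5): S=198.2229, (K−S)⁺=0.0000, hold=6.5047 ⇒ V=6.5047 continue | (k=7,j=6): S=294.0172, (K−S)⁺=0.0000, hold=0.0000 ⇒ V=0.0000 continue | (k=7,j=7): S=436.1055, (K−S)⁺=0.0000, hold=0.0000 ⇒ V=0.0000 continue  boundary S*=90.0982
step 6: (k=6,j=0): S=33.6255, (K−S)⁺=123.5745, hold=122.3614 ⇒ V=123.5745 exercise | (k=6,j=1): S=49.8755, (K−S)⁺=107.3245, hold=106.1114 ⇒ V=107.3245 exercise | (k=6,j=2): S=73.9787, (K−S)⁺=83.2213, hold=82.0083 ⇒ V=83.2213 exercise | (k=6,j=3): S=109.7300, (K−S)⁺=47.4700, hold=49.6002 ⇒ V=49.6002 continue | (k=6,j=4): S=162.7587, (K−S)⁺=0.0000, hold=19.1791 ⇒ V=19.1791 continue | (k=6,j=5): S=241.4144, (K−S)⁺=0.0000, hold=3.4178 ⇒ V=3.4178 continue | (k=6,j=6): S=358.0817, (K−S)⁺=0.0000, hold=0.0000 ⇒ V=0.0000 continue  boundary S*=73.9787
step 5: (k=5,j=0): S=40.9523, (K−S)⁺=116.2477, hold=115.0346 ⇒ V=116.2477 exercise | (k=5,j=1): S=60.7431, (K−S)⁺=96.4569, hold=95.2438 ⇒ V=96.4569 exercise | (k=5,j=2): S=90.0982, (K−S)⁺=67.1018, hold=66.8832 ⇒ V=67.1018 exercise | (k=5,j=3): S=133.6395, (K−S)⁺=23.5605, hold=35.0155 ⇒ V=35.0155 continue | (k=5,j=4): S=198.2229, (K−S)⁺=0.0000, hold=11.6730 ⇒ V=11.6730 continue | (k=5,j=5): S=294.0172, (K−S)⁺=0.0000, hold=1.7958 ⇒ V=1.7958 continue  boundary S*=90.0982
step 4: (k=4,j=0): S=49.8755, (K−S)⁺=107.3245, hold=106.1114 ⇒ V=107.3245 exercise | (k=4,j=1): S=73.9787, (K−S)⁺=83.2213, hold=82.0083 ⇒ V=83.2213 exercise | (k=4,j=2): S=109.7300, (K−S)⁺=47.4700, hold=51.6046 ⇒ V=51.6046 continue | (k=4,j=3): S=162.7587, (K−S)⁺=0.0000, hold=23.8479 ⇒ V=23.8479 continue | (k=4,j=4): S=241.4144, (K−S)⁺=0.0000, hold=6.9718 ⇒ V=6.9718 continue  boundary S*=73.9787
step 3: (k=3,j=0): S=60.7431, (K−S)⁺=96.4569, hold=95.2438 ⇒ V=96.4569 exercise | (k=3,j=1): S=90.0982, (K−S)⁺=67.1018, hold=67.8190 ⇒ V=67.8190 continue | (k=3,j=2): S=133.6395, (K−S)⁺=23.5605, hold=38.2483 ⇒ V=38.2483 continue | (k=3,j=3): S=198.2229, (K−S)⁺=0.0000, hold=15.7853 ⇒ V=15.7853 continue  boundary S*=60.7431
step 2: (k=2,j=0): S=73.9787, (K−S)⁺=83.2213, hold=82.3431 ⇒ V=83.2213 exercise | (k=2,j=1): S=109.7300, (K−S)⁺=47.4700, hold=53.4907 ⇒ V=53.4907 continue | (k=2,j=2): S=162.7587, (K−S)⁺=0.0000, hold=27.4664 ⇒ V=27.4664 continue  boundary S*=73.9787
step 1: (k=1,j=0): S=90.0982, (K−S)⁺=67.1018, hold=68.6995 ⇒ V=68.6995 continue | (k=1,j=1): S=133.6395, (K−S)⁺=23.5605, hold=40.9286 ⇒ V=40.9286 continue  boundary S*=-
step 0: (k=0,j=0): S=109.7300, (K−S)⁺=47.4700, hold=55.2046 ⇒ V=55.2046 continue  boundary S*=-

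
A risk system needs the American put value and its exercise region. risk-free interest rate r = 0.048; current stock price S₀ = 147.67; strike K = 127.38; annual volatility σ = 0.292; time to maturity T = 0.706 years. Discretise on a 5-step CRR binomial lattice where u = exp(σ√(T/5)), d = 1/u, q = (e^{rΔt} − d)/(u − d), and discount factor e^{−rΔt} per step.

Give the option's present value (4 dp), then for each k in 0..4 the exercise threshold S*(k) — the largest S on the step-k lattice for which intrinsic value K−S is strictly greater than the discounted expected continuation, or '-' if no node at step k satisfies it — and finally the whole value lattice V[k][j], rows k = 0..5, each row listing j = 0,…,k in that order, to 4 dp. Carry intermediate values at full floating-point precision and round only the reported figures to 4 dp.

price = 4.4081
boundary = - - - 106.2515 95.2100
tree:
4.4081
7.6720 1.2494
12.9885 2.5336 0.0000
21.1285 5.1378 0.0000 0.0000
32.1700 10.4189 0.0000 0.0000 0.0000
42.0640 21.1285 0.0000 0.0000 0.0000 0.0000

Δt=0.14120, u=1.11597, d=0.89608, q=0.50352, disc=e^(-rΔt)=0.99325
k=5 terminal: V=max(K-S,0) → 42.0640 21.1285 0.0000 0.0000 0.0000 0.0000
k=4: j=0 S=95.2100 intr=32.1700 cont=31.3095 V=32.1700[EX]; j=1 S=118.5735 intr=8.8065 cont=10.4189 V=10.4189[hold]; j=2 S=147.6700 intr=0.0000 cont=0.0000 V=0.0000[hold]; j=3 S=183.9065 intr=0.0000 cont=0.0000 V=0.0000[hold]; j=4 S=229.0349 intr=0.0000 cont=0.0000 V=0.0000[hold]  S*(4)=95.2100
k=3: j=0 S=106.2515 intr=21.1285 cont=21.0745 V=21.1285[EX]; j=1 S=132.3244 intr=0.0000 cont=5.1378 V=5.1378[hold]; j=2 S=164.7952 intr=0.0000 cont=0.0000 V=0.0000[hold]; j=3 S=205.2340 intr=0.0000 cont=0.0000 V=0.0000[hold]  S*(3)=106.2515
k=2: j=0 S=118.5735 intr=8.8065 cont=12.9885 V=12.9885[hold]; j=1 S=147.6700 intr=0.0000 cont=2.5336 V=2.5336[hold]; j=2 S=183.9065 intr=0.0000 cont=0.0000 V=0.0000[hold]  S*(2)=-
k=1: j=0 S=132.3244 intr=0.0000 cont=7.6720 V=7.6720[hold]; j=1 S=164.7952 intr=0.0000 cont=1.2494 V=1.2494[hold]  S*(1)=-
k=0: j=0 S=147.6700 intr=0.0000 cont=4.4081 V=4.4081[hold]  S*(0)=-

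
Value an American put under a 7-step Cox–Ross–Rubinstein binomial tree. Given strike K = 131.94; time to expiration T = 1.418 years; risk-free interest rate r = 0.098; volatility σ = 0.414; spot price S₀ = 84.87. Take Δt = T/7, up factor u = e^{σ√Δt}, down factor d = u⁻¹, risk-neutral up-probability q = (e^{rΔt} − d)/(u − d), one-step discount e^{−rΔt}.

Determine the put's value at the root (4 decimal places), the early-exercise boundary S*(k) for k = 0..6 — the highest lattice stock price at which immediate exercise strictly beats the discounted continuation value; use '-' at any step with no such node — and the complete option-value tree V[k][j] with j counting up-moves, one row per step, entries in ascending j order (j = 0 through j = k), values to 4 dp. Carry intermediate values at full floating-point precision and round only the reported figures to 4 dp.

Δt=0.20257  u=1.20482  d=0.83000  q=0.50704  discount=0.98034
step 7 (expiry): payoffs max(K−S,0) = 108.9102 98.5099 83.4129 61.4981 29.6867 0.0000 0.0000 0.0000
step 6: (k=6,j=0): S=27.7469, (K−S)⁺=104.1931, hold=101.5997 ⇒ V=104.1931 exercise | (k=6,j=1): S=40.2773, (K−S)⁺=91.6627, hold=89.0692 ⇒ V=91.6627 exercise | (k=6,j=2): S=58.4666, (K−S)⁺=73.4734, hold=70.8800 ⇒ V=73.4734 exercise | (k=6,j=3): S=84.8700, (K−S)⁺=47.0700, hold=44.4766 ⇒ V=47.0700 exercise | (k=6,j=4): S=123.1972, (K−S)⁺=8.7428, hold=14.3466 ⇒ V=14.3466 continue | (k=6,j=5): S=178.8329, (K−S)⁺=0.0000, hold=0.0000 ⇒ V=0.0000 continue | (k=6,j=6): S=259.5937, (K−S)⁺=0.0000, hold=0.0000 ⇒ V=0.0000 continue  boundary S*=84.8700
step 5: (k=5,j=0): S=33.4301, (K−S)⁺=98.5099, hold=95.9165 ⇒ V=98.5099 exercise | (k=5,j=1): S=48.5271, (K−S)⁺=83.4129, hold=80.8195 ⇒ V=83.4129 exercise | (k=5,j=2): S=70.4419, (K−S)⁺=61.4981, hold=58.9047 ⇒ V=61.4981 exercise | (k=5,j=3): S=102.2533, (K−S)⁺=29.6867, hold=29.8787 ⇒ V=29.8787 continue | (k=5,j=4): S=148.4309, (K−S)⁺=0.0000, hold=6.9332 ⇒ V=6.9332 continue | (k=5,j=5): S=215.4621, (K−S)⁺=0.0000, hold=0.0000 ⇒ V=0.0000 continue  boundary S*=70.4419
step 4: (k=4,j=0): S=40.2773, (K−S)⁺=91.6627, hold=89.0692 ⇒ V=91.6627 exercise | (k=4,j=1): S=58.4666, (K−S)⁺=73.4734, hold=70.8800 ⇒ V=73.4734 exercise | (k=4,j=2): S=84.8700, (K−S)⁺=47.0700, hold=44.5720 ⇒ V=47.0700 exercise | (k=4,j=3): S=123.1972, (K−S)⁺=8.7428, hold=17.8857 ⇒ V=17.8857 continue | (k=4,j=4): S=178.8329, (K−S)⁺=0.0000, hold=3.3506 ⇒ V=3.3506 continue  boundary S*=84.8700
step 3: (k=3,j=0): S=48.5271, (K−S)⁺=83.4129, hold=80.8195 ⇒ V=83.4129 exercise | (k=3,j=1): S=70.4419, (K−S)⁺=61.4981, hold=58.9047 ⇒ V=61.4981 exercise | (k=3,j=2): S=102.2533, (K−S)⁺=29.6867, hold=31.6380 ⇒ V=31.6380 continue | (k=3,j=3): S=148.4309, (K−S)⁺=0.0000, hold=10.3091 ⇒ V=10.3091 continue  boundary S*=70.4419
step 2: (k=2,j=0): S=58.4666, (K−S)⁺=73.4734, hold=70.8800 ⇒ V=73.4734 exercise | (k=2,j=1): S=84.8700, (K−S)⁺=47.0700, hold=45.4465 ⇒ V=47.0700 exercise | (k=2,j=2): S=123.1972, (K−S)⁺=8.7428, hold=20.4140 ⇒ V=20.4140 continue  boundary S*=84.8700
step 1: (k=1,j=0): S=70.4419, (K−S)⁺=61.4981, hold=58.9047 ⇒ V=61.4981 exercise | (k=1,j=1): S=102.2533, (K−S)⁺=29.6867, hold=32.8947 ⇒ V=32.8947 continue  boundary S*=70.4419
step 0: (k=0,j=0): S=84.8700, (K−S)⁺=47.0700, hold=46.0712 ⇒ V=47.0700 exercise  boundary S*=84.8700

price = 47.0700
boundary = 84.8700 70.4419 84.8700 70.4419 84.8700 70.4419 84.8700
tree:
47.0700
61.4981 32.8947
73.4734 47.0700 20.4140
83.4129 61.4981 31.6380 10.3091
91.6627 73.4734 47.0700 17.8857 3.3506
98.5099 83.4129 61.4981 29.8787 6.9332 0.0000
104.1931 91.6627 73.4734 47.0700 14.3466 0.0000 0.0000
108.9102 98.5099 83.4129 61.4981 29.6867 0.0000 0.0000 0.0000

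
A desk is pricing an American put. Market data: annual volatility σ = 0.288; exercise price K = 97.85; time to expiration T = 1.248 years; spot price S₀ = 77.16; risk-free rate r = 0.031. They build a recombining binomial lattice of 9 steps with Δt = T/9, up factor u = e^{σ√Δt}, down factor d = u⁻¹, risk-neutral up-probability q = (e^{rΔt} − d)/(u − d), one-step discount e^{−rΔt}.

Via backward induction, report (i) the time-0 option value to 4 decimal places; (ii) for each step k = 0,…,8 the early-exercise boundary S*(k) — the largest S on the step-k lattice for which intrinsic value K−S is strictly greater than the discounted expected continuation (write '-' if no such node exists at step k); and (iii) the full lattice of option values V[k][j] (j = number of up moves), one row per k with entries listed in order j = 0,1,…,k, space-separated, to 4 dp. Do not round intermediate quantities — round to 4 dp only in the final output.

Δt=0.13867, u=1.11321, d=0.89831, q=0.49326, disc=e^(-rΔt)=0.99571
k=9 terminal: V=max(K-S,0) → 68.4595 61.4283 52.7152 41.9175 28.5368 11.9549 0.0000 0.0000 0.0000 0.0000
k=8: j=0 S=32.7178 intr=65.1322 cont=64.7125 V=65.1322[EX]; j=1 S=40.5449 intr=57.3051 cont=56.8854 V=57.3051[EX]; j=2 S=50.2444 intr=47.6056 cont=47.1858 V=47.6056[EX]; j=3 S=62.2644 intr=35.5856 cont=35.1658 V=35.5856[EX]; j=4 S=77.1600 intr=20.6900 cont=20.2703 V=20.6900[EX]; j=5 S=95.6190 intr=2.2310 cont=6.0320 V=6.0320[hold]; j=6 S=118.4940 intr=0.0000 cont=0.0000 V=0.0000[hold]; j=7 S=146.8414 intr=0.0000 cont=0.0000 V=0.0000[hold]; j=8 S=181.9704 intr=0.0000 cont=0.0000 V=0.0000[hold]  S*(8)=77.1600
k=7: j=0 S=36.4217 intr=61.4283 cont=61.0086 V=61.4283[EX]; j=1 S=45.1348 intr=52.7152 cont=52.2954 V=52.7152[EX]; j=2 S=55.9325 intr=41.9175 cont=41.4978 V=41.9175[EX]; j=3 S=69.3132 intr=28.5368 cont=28.1170 V=28.5368[EX]; j=4 S=85.8951 intr=11.9549 cont=13.4021 V=13.4021[hold]; j=5 S=106.4438 intr=0.0000 cont=3.0436 V=3.0436[hold]; j=6 S=131.9084 intr=0.0000 cont=0.0000 V=0.0000[hold]; j=7 S=163.4650 intr=0.0000 cont=0.0000 V=0.0000[hold]  S*(7)=69.3132
k=6: j=0 S=40.5449 intr=57.3051 cont=56.8854 V=57.3051[EX]; j=1 S=50.2444 intr=47.6056 cont=47.1858 V=47.6056[EX]; j=2 S=62.2644 intr=35.5856 cont=35.1658 V=35.5856[EX]; j=3 S=77.1600 intr=20.6900 cont=20.9810 V=20.9810[hold]; j=4 S=95.6190 intr=2.2310 cont=8.2571 V=8.2571[hold]; j=5 S=118.4940 intr=0.0000 cont=1.5357 V=1.5357[hold]; j=6 S=146.8414 intr=0.0000 cont=0.0000 V=0.0000[hold]  S*(6)=62.2644
k=5: j=0 S=45.1348 intr=52.7152 cont=52.2954 V=52.7152[EX]; j=1 S=55.9325 intr=41.9175 cont=41.4978 V=41.9175[EX]; j=2 S=69.3132 intr=28.5368 cont=28.2600 V=28.5368[EX]; j=3 S=85.8951 intr=11.9549 cont=14.6417 V=14.6417[hold]; j=4 S=106.4438 intr=0.0000 cont=4.9205 V=4.9205[hold]; j=5 S=131.9084 intr=0.0000 cont=0.7749 V=0.7749[hold]  S*(5)=69.3132
k=4: j=0 S=50.2444 intr=47.6056 cont=47.1858 V=47.6056[EX]; j=1 S=62.2644 intr=35.5856 cont=35.1658 V=35.5856[EX]; j=2 S=77.1600 intr=20.6900 cont=21.5899 V=21.5899[hold]; j=3 S=95.6190 intr=2.2310 cont=9.8044 V=9.8044[hold]; j=4 S=118.4940 intr=0.0000 cont=2.8633 V=2.8633[hold]  S*(4)=62.2644
k=3: j=0 S=55.9325 intr=41.9175 cont=41.4978 V=41.9175[EX]; j=1 S=69.3132 intr=28.5368 cont=28.5590 V=28.5590[hold]; j=2 S=85.8951 intr=11.9549 cont=15.7089 V=15.7089[hold]; j=3 S=106.4438 intr=0.0000 cont=6.3532 V=6.3532[hold]  S*(3)=55.9325
k=2: j=0 S=62.2644 intr=35.5856 cont=35.1768 V=35.5856[EX]; j=1 S=77.1600 intr=20.6900 cont=22.1253 V=22.1253[hold]; j=2 S=95.6190 intr=2.2310 cont=11.0465 V=11.0465[hold]  S*(2)=62.2644
k=1: j=0 S=69.3132 intr=28.5368 cont=28.8220 V=28.8220[hold]; j=1 S=85.8951 intr=11.9549 cont=16.5891 V=16.5891[hold]  S*(1)=-
k=0: j=0 S=77.1600 intr=20.6900 cont=22.6902 V=22.6902[hold]  S*(0)=-

price = 22.6902
boundary = - - 62.2644 55.9325 62.2644 69.3132 62.2644 69.3132 77.1600
tree:
22.6902
28.8220 16.5891
35.5856 22.1253 11.0465
41.9175 28.5590 15.7089 6.3532
47.6056 35.5856 21.5899 9.8044 2.8633
52.7152 41.9175 28.5368 14.6417 4.9205 0.7749
57.3051 47.6056 35.5856 20.9810 8.2571 1.5357 0.0000
61.4283 52.7152 41.9175 28.5368 13.4021 3.0436 0.0000 0.0000
65.1322 57.3051 47.6056 35.5856 20.6900 6.0320 0.0000 0.0000 0.0000
68.4595 61.4283 52.7152 41.9175 28.5368 11.9549 0.0000 0.0000 0.0000 0.0000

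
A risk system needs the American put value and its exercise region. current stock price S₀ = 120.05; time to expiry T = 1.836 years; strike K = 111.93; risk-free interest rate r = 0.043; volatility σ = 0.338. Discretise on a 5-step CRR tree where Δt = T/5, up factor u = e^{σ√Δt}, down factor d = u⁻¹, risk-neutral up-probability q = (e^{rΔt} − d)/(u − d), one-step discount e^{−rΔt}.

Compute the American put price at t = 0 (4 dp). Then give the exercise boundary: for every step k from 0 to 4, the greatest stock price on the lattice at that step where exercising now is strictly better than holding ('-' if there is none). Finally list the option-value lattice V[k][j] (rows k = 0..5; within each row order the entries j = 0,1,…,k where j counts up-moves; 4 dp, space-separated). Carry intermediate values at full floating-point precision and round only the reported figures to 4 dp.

Δt=0.36720, u=1.22730, d=0.81480, q=0.48755, disc=e^(-rΔt)=0.98433
k=5 terminal: V=max(K-S,0) → 68.8173 46.9906 14.1138 0.0000 0.0000 0.0000
k=4: j=0 S=52.9123 intr=59.0177 cont=57.2642 V=59.0177[EX]; j=1 S=79.7002 intr=32.2298 cont=30.4763 V=32.2298[EX]; j=2 S=120.0500 intr=0.0000 cont=7.1192 V=7.1192[hold]; j=3 S=180.8276 intr=0.0000 cont=0.0000 V=0.0000[hold]; j=4 S=272.3751 intr=0.0000 cont=0.0000 V=0.0000[hold]  S*(4)=79.7002
k=3: j=0 S=64.9394 intr=46.9906 cont=45.2372 V=46.9906[EX]; j=1 S=97.8162 intr=14.1138 cont=19.6739 V=19.6739[hold]; j=2 S=147.3376 intr=0.0000 cont=3.5911 V=3.5911[hold]; j=3 S=221.9300 intr=0.0000 cont=0.0000 V=0.0000[hold]  S*(3)=64.9394
k=2: j=0 S=79.7002 intr=32.2298 cont=33.1447 V=33.1447[hold]; j=1 S=120.0500 intr=0.0000 cont=11.6473 V=11.6473[hold]; j=2 S=180.8276 intr=0.0000 cont=1.8114 V=1.8114[hold]  S*(2)=-
k=1: j=0 S=97.8162 intr=14.1138 cont=22.3085 V=22.3085[hold]; j=1 S=147.3376 intr=0.0000 cont=6.7444 V=6.7444[hold]  S*(1)=-
k=0: j=0 S=120.0500 intr=0.0000 cont=14.4896 V=14.4896[hold]  S*(0)=-

price = 14.4896
boundary = - - - 64.9394 79.7002
tree:
14.4896
22.3085 6.7444
33.1447 11.6473 1.8114
46.9906 19.6739 3.5911 0.0000
59.0177 32.2298 7.1192 0.0000 0.0000
68.8173 46.9906 14.1138 0.0000 0.0000 0.0000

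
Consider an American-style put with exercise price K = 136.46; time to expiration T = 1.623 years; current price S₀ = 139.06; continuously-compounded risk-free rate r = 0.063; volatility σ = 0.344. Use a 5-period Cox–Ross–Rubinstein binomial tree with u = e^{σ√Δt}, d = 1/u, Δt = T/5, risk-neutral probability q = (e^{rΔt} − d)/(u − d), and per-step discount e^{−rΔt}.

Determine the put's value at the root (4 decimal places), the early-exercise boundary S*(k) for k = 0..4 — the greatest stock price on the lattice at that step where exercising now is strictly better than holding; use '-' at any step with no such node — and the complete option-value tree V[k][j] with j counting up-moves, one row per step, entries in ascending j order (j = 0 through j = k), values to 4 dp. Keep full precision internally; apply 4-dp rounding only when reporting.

Δt=0.32460  u=1.21651  d=0.82202  q=0.50353  discount=0.97976
step 5 (expiry): payoffs max(K−S,0) = 84.2665 59.2185 22.1498 0.0000 0.0000 0.0000
step 4: (k=4,j=0): S=63.4941, (K−S)⁺=72.9659, hold=70.2036 ⇒ V=72.9659 exercise | (k=4,j=1): S=93.9654, (K−S)⁺=42.4946, hold=39.7324 ⇒ V=42.4946 exercise | (k=4,j=2): S=139.0600, (K−S)⁺=0.0000, hold=10.7741 ⇒ V=10.7741 continue | (k=4,j=3): S=205.7958, (K−S)⁺=0.0000, hold=0.0000 ⇒ V=0.0000 continue | (k=4,j=4): S=304.5585, (K−S)⁺=0.0000, hold=0.0000 ⇒ V=0.0000 continue  boundary S*=93.9654
step 3: (k=3,j=0): S=77.2415, (K−S)⁺=59.2185, hold=56.4562 ⇒ V=59.2185 exercise | (k=3,j=1): S=114.3102, (K−S)⁺=22.1498, hold=25.9855 ⇒ V=25.9855 continue | (k=3,j=2): S=169.1684, (K−S)⁺=0.0000, hold=5.2407 ⇒ V=5.2407 continue | (k=3,j=3): S=250.3535, (K−S)⁺=0.0000, hold=0.0000 ⇒ V=0.0000 continue  boundary S*=77.2415
step 2: (k=2,j=0): S=93.9654, (K−S)⁺=42.4946, hold=41.6247 ⇒ V=42.4946 exercise | (k=2,j=1): S=139.0600, (K−S)⁺=0.0000, hold=15.2253 ⇒ V=15.2253 continue | (k=2,j=2): S=205.7958, (K−S)⁺=0.0000, hold=2.5492 ⇒ V=2.5492 continue  boundary S*=93.9654
step 1: (k=1,j=0): S=114.3102, (K−S)⁺=22.1498, hold=28.1814 ⇒ V=28.1814 continue | (k=1,j=1): S=169.1684, (K−S)⁺=0.0000, hold=8.6635 ⇒ V=8.6635 continue  boundary S*=-
step 0: (k=0,j=0): S=139.0600, (K−S)⁺=0.0000, hold=17.9820 ⇒ V=17.9820 continue  boundary S*=-

price = 17.9820
boundary = - - 93.9654 77.2415 93.9654
tree:
17.9820
28.1814 8.6635
42.4946 15.2253 2.5492
59.2185 25.9855 5.2407 0.0000
72.9659 42.4946 10.7741 0.0000 0.0000
84.2665 59.2185 22.1498 0.0000 0.0000 0.0000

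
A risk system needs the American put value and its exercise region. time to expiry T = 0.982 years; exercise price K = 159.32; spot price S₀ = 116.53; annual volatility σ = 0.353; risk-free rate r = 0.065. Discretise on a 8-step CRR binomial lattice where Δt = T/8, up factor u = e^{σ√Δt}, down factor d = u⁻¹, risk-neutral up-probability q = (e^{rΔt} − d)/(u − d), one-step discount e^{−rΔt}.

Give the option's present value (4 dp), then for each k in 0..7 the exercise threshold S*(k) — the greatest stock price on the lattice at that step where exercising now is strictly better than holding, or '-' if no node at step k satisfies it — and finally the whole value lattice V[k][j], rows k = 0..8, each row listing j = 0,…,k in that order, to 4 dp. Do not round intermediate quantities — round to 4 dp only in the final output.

params: Δt=0.12275 u=1.13165 d=0.88367 q=0.50142 e^(-rΔt)=0.99205
t_8 payoffs: 115.9945 103.8361 88.2657 68.3257 42.7900 10.0882 0.0000 0.0000 0.0000
t_7: node(7,0) S=49.0292 payoff=110.2908 vs cont=109.0247 → 110.2908 [stop]  node(7,1) S=62.7883 payoff=96.5317 vs cont=95.2656 → 96.5317 [stop]  node(7,2) S=80.4086 payoff=78.9114 vs cont=77.6453 → 78.9114 [stop]  node(7,3) S=102.9736 payoff=56.3464 vs cont=55.0803 → 56.3464 [stop]  node(7,4) S=131.8711 payoff=27.4489 vs cont=26.1828 → 27.4489 [stop]  node(7,5) S=168.8780 payoff=0.0000 vs cont=4.9898 → 4.9898 [wait]  node(7,6) S=216.2703 payoff=0.0000 vs cont=0.0000 → 0.0000 [wait]  node(7,7) S=276.9621 payoff=0.0000 vs cont=0.0000 → 0.0000 [wait]  ⇒ S*(7)=131.8711
t_6: node(6,0) S=55.4839 payoff=103.8361 vs cont=102.5700 → 103.8361 [stop]  node(6,1) S=71.0543 payoff=88.2657 vs cont=86.9996 → 88.2657 [stop]  node(6,2) S=90.9943 payoff=68.3257 vs cont=67.0596 → 68.3257 [stop]  node(6,3) S=116.5300 payoff=42.7900 vs cont=41.5239 → 42.7900 [stop]  node(6,4) S=149.2318 payoff=10.0882 vs cont=16.0587 → 16.0587 [wait]  node(6,5) S=191.1107 payoff=0.0000 vs cont=2.4680 → 2.4680 [wait]  node(6,6) S=244.7420 payoff=0.0000 vs cont=0.0000 → 0.0000 [wait]  ⇒ S*(6)=116.5300
t_5: node(5,0) S=62.7883 payoff=96.5317 vs cont=95.2656 → 96.5317 [stop]  node(5,1) S=80.4086 payoff=78.9114 vs cont=77.6453 → 78.9114 [stop]  node(5,2) S=102.9736 payoff=56.3464 vs cont=55.0803 → 56.3464 [stop]  node(5,3) S=131.8711 payoff=27.4489 vs cont=29.1528 → 29.1528 [wait]  node(5,4) S=168.8780 payoff=0.0000 vs cont=9.1706 → 9.1706 [wait]  node(5,5) S=216.2703 payoff=0.0000 vs cont=1.2207 → 1.2207 [wait]  ⇒ S*(5)=102.9736
t_4: node(4,0) S=71.0543 payoff=88.2657 vs cont=86.9996 → 88.2657 [stop]  node(4,1) S=90.9943 payoff=68.3257 vs cont=67.0596 → 68.3257 [stop]  node(4,2) S=116.5300 payoff=42.7900 vs cont=42.3714 → 42.7900 [stop]  node(4,3) S=149.2318 payoff=10.0882 vs cont=18.9812 → 18.9812 [wait]  node(4,4) S=191.1107 payoff=0.0000 vs cont=5.1431 → 5.1431 [wait]  ⇒ S*(4)=116.5300
t_3: node(3,0) S=80.4086 payoff=78.9114 vs cont=77.6453 → 78.9114 [stop]  node(3,1) S=102.9736 payoff=56.3464 vs cont=55.0803 → 56.3464 [stop]  node(3,2) S=131.8711 payoff=27.4489 vs cont=30.6065 → 30.6065 [wait]  node(3,3) S=168.8780 payoff=0.0000 vs cont=11.9467 → 11.9467 [wait]  ⇒ S*(3)=102.9736
t_2: node(2,0) S=90.9943 payoff=68.3257 vs cont=67.0596 → 68.3257 [stop]  node(2,1) S=116.5300 payoff=42.7900 vs cont=43.0946 → 43.0946 [wait]  node(2,2) S=149.2318 payoff=10.0882 vs cont=21.0812 → 21.0812 [wait]  ⇒ S*(2)=90.9943
t_1: node(1,0) S=102.9736 payoff=56.3464 vs cont=55.2318 → 56.3464 [stop]  node(1,1) S=131.8711 payoff=27.4489 vs cont=31.8018 → 31.8018 [wait]  ⇒ S*(1)=102.9736
t_0: node(0,0) S=116.5300 payoff=42.7900 vs cont=43.6892 → 43.6892 [wait]  ⇒ S*(0)=-

price = 43.6892
boundary = - 102.9736 90.9943 102.9736 116.5300 102.9736 116.5300 131.8711
tree:
43.6892
56.3464 31.8018
68.3257 43.0946 21.0812
78.9114 56.3464 30.6065 11.9467
88.2657 68.3257 42.7900 18.9812 5.1431
96.5317 78.9114 56.3464 29.1528 9.1706 1.2207
103.8361 88.2657 68.3257 42.7900 16.0587 2.4680 0.0000
110.2908 96.5317 78.9114 56.3464 27.4489 4.9898 0.0000 0.0000
115.9945 103.8361 88.2657 68.3257 42.7900 10.0882 0.0000 0.0000 0.0000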